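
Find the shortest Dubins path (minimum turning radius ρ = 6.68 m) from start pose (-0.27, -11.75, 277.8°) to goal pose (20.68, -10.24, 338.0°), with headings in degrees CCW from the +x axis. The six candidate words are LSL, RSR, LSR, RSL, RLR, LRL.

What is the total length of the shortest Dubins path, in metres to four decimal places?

43.5503 m

Let ψ = atan2(Δy, Δx) = atan2(1.51, 20.95) = 4.1225° be the start→goal bearing.
Normalize: d = |goal − start| / ρ = 21.004347/6.68 = 3.144363, α = (θ_start − ψ) mod 360° = 273.6775° = 4.776573 rad, β = (θ_goal − ψ) mod 360° = 333.8775° = 5.827261 rad.
Common terms: sin α = -0.997941, cos α = 0.064140, sin β = -0.440292, cos β = 0.897854, cos(α−β) = 0.496974, d² = 9.887021. Work in radians in the unit-radius frame; every candidate has L = ρ·(t + p + q).
LSL: p² = 2 + d² − 2cos(α−β) + 2d(sin α − sin β) = 7.386174; p = √p² = 2.717752; φ = atan2(cos β − cos α, d + sin α − sin β) = 0.311794 rad; t = (φ − α) mod 2π = 1.818406 rad, q = (β − φ) mod 2π = 5.515467 rad → L = 6.68·(1.818406 + 2.717752 + 5.515467) = 6.68·10.051625 = 67.144856 m
RSR: p² = 2 + d² − 2cos(α−β) + 2d(sin β − sin α) = 14.399972; p = √p² = 3.794729; φ = atan2(cos α − cos β, d − sin α + sin β) = -0.221510 rad; t = (α − φ) mod 2π = 4.998083 rad, q = (φ − β) mod 2π = 0.234414 rad → L = 6.68·(4.998083 + 3.794729 + 0.234414) = 6.68·9.027227 = 60.301873 m
LSR: p² = d² − 2 + 2cos(α−β) + 2d(sin α + sin β) = -0.163688 < 0 → infeasible
RSL: p² = d² − 2 + 2cos(α−β) − 2d(sin α + sin β) = 17.925626; p = √p² = 4.233866; φ = atan2(cos α + cos β, d − sin α − sin β) − atan2(2, p) = -0.234391 rad; t = (α − φ) mod 2π = 5.010964 rad, q = (β − φ) mod 2π = 6.061652 rad → L = 6.68·(5.010964 + 4.233866 + 6.061652) = 6.68·15.306482 = 102.247299 m
RLR: c = (6 − d² + 2cos(α−β) + 2d(sin α − sin β))/8 = -0.799996; p = 2π − arccos c = 3.785100 rad; φ = atan2(cos α − cos β, d − sin α + sin β) = -0.221510 rad; t = (α − φ + p/2) mod 2π = 0.607448 rad, q = (α − β − t + p) mod 2π = 2.126964 rad → L = 6.68·(0.607448 + 3.785100 + 2.126964) = 6.68·6.519511 = 43.550334 m
LRL: c = (6 − d² + 2cos(α−β) − 2d(sin α − sin β))/8 = 0.076728; p = 2π − arccos c = 4.789193 rad; φ = atan2(cos β − cos α, d + sin α − sin β) = 0.311794 rad; t = (φ − α + p/2) mod 2π = 4.213003 rad, q = (β − α − t + p) mod 2π = 1.626878 rad → L = 6.68·(4.213003 + 4.789193 + 1.626878) = 6.68·10.629074 = 71.002212 m
Shortest: RLR with L = 43.550334 m ≈ 43.5503 m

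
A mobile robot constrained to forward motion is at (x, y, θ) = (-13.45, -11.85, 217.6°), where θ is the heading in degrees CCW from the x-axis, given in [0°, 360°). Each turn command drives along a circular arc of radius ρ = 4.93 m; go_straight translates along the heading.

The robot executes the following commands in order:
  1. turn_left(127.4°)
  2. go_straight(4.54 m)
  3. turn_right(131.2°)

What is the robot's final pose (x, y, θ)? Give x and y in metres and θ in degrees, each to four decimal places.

set_pose: (x, y, θ) = (-13.4500, -11.8500, 217.6000°), ρ = 4.93
turn_left(127.4°): centre at ρ to the left, rotate +127.4° → (-11.7180, -20.5180, 345.0000°)
go_straight(4.54): x += 4.54·cos θ, y += 4.54·sin θ → (-7.3327, -21.6930, 345.0000°)
turn_right(131.2°): centre at ρ to the right, rotate −131.2° → (-5.8661, -30.5518, 213.8000°)

(-5.8661, -30.5518, 213.8000°)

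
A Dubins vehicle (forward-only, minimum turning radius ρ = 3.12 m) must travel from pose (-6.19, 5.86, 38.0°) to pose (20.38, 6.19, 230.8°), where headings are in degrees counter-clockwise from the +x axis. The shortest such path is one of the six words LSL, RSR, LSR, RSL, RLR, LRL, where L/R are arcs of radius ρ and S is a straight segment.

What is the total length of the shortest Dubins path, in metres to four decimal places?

31.8401 m

Let ψ = atan2(Δy, Δx) = atan2(0.33, 26.57) = 0.7116° be the start→goal bearing.
Normalize: d = |goal − start| / ρ = 26.572049/3.12 = 8.516682, α = (θ_start − ψ) mod 360° = 37.2884° = 0.650806 rad, β = (θ_goal − ψ) mod 360° = 230.0884° = 4.015801 rad.
Common terms: sin α = 0.605828, cos α = 0.795596, sin β = -0.767036, cos β = -0.641605, cos(α−β) = -0.975149, d² = 72.533880. Work in radians in the unit-radius frame; every candidate has L = ρ·(t + p + q).
LSL: p² = 2 + d² − 2cos(α−β) + 2d(sin α − sin β) = 99.868658; p = √p² = 9.993431; φ = atan2(cos β − cos α, d + sin α − sin β) = -0.144315 rad; t = (φ − α) mod 2π = 5.488065 rad, q = (β − φ) mod 2π = 4.160115 rad → L = 3.12·(5.488065 + 9.993431 + 4.160115) = 3.12·19.641611 = 61.281826 m
RSR: p² = 2 + d² − 2cos(α−β) + 2d(sin β − sin α) = 53.099700; p = √p² = 7.286954; φ = atan2(cos α − cos β, d − sin α + sin β) = 0.198531 rad; t = (α − φ) mod 2π = 0.452275 rad, q = (φ − β) mod 2π = 2.465916 rad → L = 3.12·(0.452275 + 7.286954 + 2.465916) = 3.12·10.205145 = 31.840051 m
LSR: p² = d² − 2 + 2cos(α−β) + 2d(sin α + sin β) = 65.837669; p = √p² = 8.114041; φ = atan2(−cos α − cos β, d + sin α + sin β) − atan2(−2, p) = 0.223241 rad; t = (φ − α) mod 2π = 5.855621 rad, q = (φ − β) mod 2π = 2.490626 rad → L = 3.12·(5.855621 + 8.114041 + 2.490626) = 3.12·16.460288 = 51.356098 m
RSL: p² = d² − 2 + 2cos(α−β) − 2d(sin α + sin β) = 71.329494; p = √p² = 8.445679; φ = atan2(cos α + cos β, d − sin α − sin β) − atan2(2, p) = -0.214781 rad; t = (α − φ) mod 2π = 0.865587 rad, q = (β − φ) mod 2π = 4.230581 rad → L = 3.12·(0.865587 + 8.445679 + 4.230581) = 3.12·13.541847 = 42.250562 m
RLR: c = (6 − d² + 2cos(α−β) + 2d(sin α − sin β))/8 = -5.637462, |c| > 1 → infeasible
LRL: c = (6 − d² + 2cos(α−β) − 2d(sin α − sin β))/8 = -11.483582, |c| > 1 → infeasible
Shortest: RSR with L = 31.840051 m ≈ 31.8401 m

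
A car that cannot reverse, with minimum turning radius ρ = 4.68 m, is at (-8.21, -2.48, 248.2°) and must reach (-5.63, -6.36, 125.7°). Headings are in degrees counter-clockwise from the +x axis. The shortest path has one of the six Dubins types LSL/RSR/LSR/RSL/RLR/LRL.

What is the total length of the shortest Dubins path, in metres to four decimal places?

Let ψ = atan2(Δy, Δx) = atan2(-3.88, 2.58) = -56.3781° be the start→goal bearing.
Normalize: d = |goal − start| / ρ = 4.659485/4.68 = 0.995616, α = (θ_start − ψ) mod 360° = 304.5781° = 5.315891 rad, β = (θ_goal − ψ) mod 360° = 182.0781° = 3.177863 rad.
Common terms: sin α = -0.823353, cos α = 0.567530, sin β = -0.036262, cos β = -0.999342, cos(α−β) = -0.537300, d² = 0.991252. Work in radians in the unit-radius frame; every candidate has L = ρ·(t + p + q).
LSL: p² = 2 + d² − 2cos(α−β) + 2d(sin α − sin β) = 2.498571; p = √p² = 1.580687; φ = atan2(cos β − cos α, d + sin α − sin β) = -1.438490 rad; t = (φ − α) mod 2π = 5.811990 rad, q = (β − φ) mod 2π = 4.616353 rad → L = 4.68·(5.811990 + 1.580687 + 4.616353) = 4.68·12.009029 = 56.202256 m
RSR: p² = 2 + d² − 2cos(α−β) + 2d(sin β − sin α) = 5.633132; p = √p² = 2.373422; φ = atan2(cos α − cos β, d − sin α + sin β) = 0.721051 rad; t = (α − φ) mod 2π = 4.594841 rad, q = (φ − β) mod 2π = 3.826373 rad → L = 4.68·(4.594841 + 2.373422 + 3.826373) = 4.68·10.794636 = 50.518895 m
LSR: p² = d² − 2 + 2cos(α−β) + 2d(sin α + sin β) = -3.795042 < 0 → infeasible
RSL: p² = d² − 2 + 2cos(α−β) − 2d(sin α + sin β) = -0.371653 < 0 → infeasible
RLR: c = (6 − d² + 2cos(α−β) + 2d(sin α − sin β))/8 = 0.295859; p = 2π − arccos c = 5.012743 rad; φ = atan2(cos α − cos β, d − sin α + sin β) = 0.721051 rad; t = (α − φ + p/2) mod 2π = 0.818027 rad, q = (α − β − t + p) mod 2π = 0.049559 rad → L = 4.68·(0.818027 + 5.012743 + 0.049559) = 4.68·5.880329 = 27.519941 m
LRL: c = (6 − d² + 2cos(α−β) − 2d(sin α − sin β))/8 = 0.687679; p = 2π − arccos c = 5.470676 rad; φ = atan2(cos β − cos α, d + sin α − sin β) = -1.438490 rad; t = (φ − α + p/2) mod 2π = 2.264142 rad, q = (β − α − t + p) mod 2π = 1.068505 rad → L = 4.68·(2.264142 + 5.470676 + 1.068505) = 4.68·8.803323 = 41.199553 m
Shortest: RLR with L = 27.519941 m ≈ 27.5199 m

27.5199 m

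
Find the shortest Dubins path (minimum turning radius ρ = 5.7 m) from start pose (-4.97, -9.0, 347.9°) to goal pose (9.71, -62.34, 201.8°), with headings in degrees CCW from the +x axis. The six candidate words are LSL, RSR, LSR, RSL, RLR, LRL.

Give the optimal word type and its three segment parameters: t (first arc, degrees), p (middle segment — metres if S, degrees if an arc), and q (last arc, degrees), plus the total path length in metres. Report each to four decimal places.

RSR: t = 59.9521°, p = 44.6469 m, q = 86.1479°, L = 59.1815 m

Let ψ = atan2(Δy, Δx) = atan2(-53.34, 14.68) = -74.6123° be the start→goal bearing.
Normalize: d = |goal − start| / ρ = 55.323214/5.7 = 9.705827, α = (θ_start − ψ) mod 360° = 62.5123° = 1.091045 rad, β = (θ_goal − ψ) mod 360° = 276.4123° = 4.824304 rad.
Common terms: sin α = 0.887110, cos α = 0.461559, sin β = -0.993744, cos β = 0.111682, cos(α−β) = -0.830012, d² = 94.203078. Work in radians in the unit-radius frame; every candidate has L = ρ·(t + p + q).
LSL: p² = 2 + d² − 2cos(α−β) + 2d(sin α − sin β) = 134.373584; p = √p² = 11.591962; φ = atan2(cos β − cos α, d + sin α − sin β) = -0.030187 rad; t = (φ − α) mod 2π = 5.161953 rad, q = (β − φ) mod 2π = 4.854491 rad → L = 5.7·(5.161953 + 11.591962 + 4.854491) = 5.7·21.608407 = 123.167918 m
RSR: p² = 2 + d² − 2cos(α−β) + 2d(sin β − sin α) = 61.352621; p = √p² = 7.832791; φ = atan2(cos α − cos β, d − sin α + sin β) = 0.044683 rad; t = (α − φ) mod 2π = 1.046362 rad, q = (φ − β) mod 2π = 1.503564 rad → L = 5.7·(1.046362 + 7.832791 + 1.503564) = 5.7·10.382717 = 59.181489 m
LSR: p² = d² − 2 + 2cos(α−β) + 2d(sin α + sin β) = 88.473104; p = √p² = 9.406014; φ = atan2(−cos α − cos β, d + sin α + sin β) − atan2(−2, p) = 0.149863 rad; t = (φ − α) mod 2π = 5.342003 rad, q = (φ − β) mod 2π = 1.608744 rad → L = 5.7·(5.342003 + 9.406014 + 1.608744) = 5.7·16.356762 = 93.233542 m
RSL: p² = d² − 2 + 2cos(α−β) − 2d(sin α + sin β) = 92.613003; p = √p² = 9.623565; φ = atan2(cos α + cos β, d − sin α − sin β) − atan2(2, p) = -0.146553 rad; t = (α − φ) mod 2π = 1.237598 rad, q = (β − φ) mod 2π = 4.970857 rad → L = 5.7·(1.237598 + 9.623565 + 4.970857) = 5.7·15.832020 = 90.242515 m
RLR: c = (6 − d² + 2cos(α−β) + 2d(sin α − sin β))/8 = -6.669078, |c| > 1 → infeasible
LRL: c = (6 − d² + 2cos(α−β) − 2d(sin α − sin β))/8 = -15.796698, |c| > 1 → infeasible
Shortest: RSR with L = 59.181489 m ≈ 59.1815 m
Convert RSR to answer units (arcs ×180/π): t = 1.046362·180/π = 59.9521°, p = ρ·p = 5.7·7.832791 = 44.6469 m, q = 1.503564·180/π = 86.1479°, L = 59.1815 m.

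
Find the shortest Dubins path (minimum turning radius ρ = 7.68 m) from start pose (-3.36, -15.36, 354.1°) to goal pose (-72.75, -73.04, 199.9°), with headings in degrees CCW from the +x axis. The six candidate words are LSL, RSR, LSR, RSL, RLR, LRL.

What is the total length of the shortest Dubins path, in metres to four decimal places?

103.7656 m

Let ψ = atan2(Δy, Δx) = atan2(-57.68, -69.39) = -140.2652° be the start→goal bearing.
Normalize: d = |goal − start| / ρ = 90.232780/7.68 = 11.749060, α = (θ_start − ψ) mod 360° = 134.3652° = 2.345114 rad, β = (θ_goal − ψ) mod 360° = 340.1652° = 5.937002 rad.
Common terms: sin α = 0.714898, cos α = -0.699229, sin β = -0.339310, cos β = 0.940675, cos(α−β) = -0.900319, d² = 138.040407. Work in radians in the unit-radius frame; every candidate has L = ρ·(t + p + q).
LSL: p² = 2 + d² − 2cos(α−β) + 2d(sin α − sin β) = 166.612949; p = √p² = 12.907864; φ = atan2(cos β − cos α, d + sin α − sin β) = 0.127391 rad; t = (φ − α) mod 2π = 4.065462 rad, q = (β − φ) mod 2π = 5.809611 rad → L = 7.68·(4.065462 + 12.907864 + 5.809611) = 7.68·22.782937 = 174.972954 m
RSR: p² = 2 + d² − 2cos(α−β) + 2d(sin β − sin α) = 117.069140; p = √p² = 10.819849; φ = atan2(cos α − cos β, d − sin α + sin β) = -0.152151 rad; t = (α − φ) mod 2π = 2.497265 rad, q = (φ − β) mod 2π = 0.194033 rad → L = 7.68·(2.497265 + 10.819849 + 0.194033) = 7.68·13.511147 = 103.765609 m
LSR: p² = d² − 2 + 2cos(α−β) + 2d(sin α + sin β) = 143.065382; p = √p² = 11.960994; φ = atan2(−cos α − cos β, d + sin α + sin β) − atan2(−2, p) = 0.145766 rad; t = (φ − α) mod 2π = 4.083837 rad, q = (φ − β) mod 2π = 0.491950 rad → L = 7.68·(4.083837 + 11.960994 + 0.491950) = 7.68·16.536781 = 127.002479 m
RSL: p² = d² − 2 + 2cos(α−β) − 2d(sin α + sin β) = 125.414157; p = √p² = 11.198846; φ = atan2(cos α + cos β, d − sin α − sin β) − atan2(2, p) = -0.155501 rad; t = (α − φ) mod 2π = 2.500615 rad, q = (β − φ) mod 2π = 6.092503 rad → L = 7.68·(2.500615 + 11.198846 + 6.092503) = 7.68·19.791965 = 152.002289 m
RLR: c = (6 − d² + 2cos(α−β) + 2d(sin α − sin β))/8 = -13.633642, |c| > 1 → infeasible
LRL: c = (6 − d² + 2cos(α−β) − 2d(sin α − sin β))/8 = -19.826619, |c| > 1 → infeasible
Shortest: RSR with L = 103.765609 m ≈ 103.7656 m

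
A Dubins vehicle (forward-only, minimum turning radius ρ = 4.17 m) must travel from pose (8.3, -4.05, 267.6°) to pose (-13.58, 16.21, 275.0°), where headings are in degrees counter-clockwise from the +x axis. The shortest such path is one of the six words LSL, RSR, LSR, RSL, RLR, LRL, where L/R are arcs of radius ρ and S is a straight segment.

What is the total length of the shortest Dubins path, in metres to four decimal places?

47.4744 m

Let ψ = atan2(Δy, Δx) = atan2(20.26, -21.88) = 137.2016° be the start→goal bearing.
Normalize: d = |goal − start| / ρ = 29.819490/4.17 = 7.150957, α = (θ_start − ψ) mod 360° = 130.3984° = 2.275882 rad, β = (θ_goal − ψ) mod 360° = 137.7984° = 2.405037 rad.
Common terms: sin α = 0.761556, cos α = -0.648099, sin β = 0.671741, cos β = -0.740786, cos(α−β) = 0.991671, d² = 51.136185. Work in radians in the unit-radius frame; every candidate has L = ρ·(t + p + q).
LSL: p² = 2 + d² − 2cos(α−β) + 2d(sin α − sin β) = 52.437372; p = √p² = 7.241365; φ = atan2(cos β − cos α, d + sin α − sin β) = -0.012800 rad; t = (φ − α) mod 2π = 3.994503 rad, q = (β − φ) mod 2π = 2.417837 rad → L = 4.17·(3.994503 + 7.241365 + 2.417837) = 4.17·13.653705 = 56.935950 m
RSR: p² = 2 + d² − 2cos(α−β) + 2d(sin β − sin α) = 49.868313; p = √p² = 7.061750; φ = atan2(cos α − cos β, d − sin α + sin β) = 0.013126 rad; t = (α − φ) mod 2π = 2.262757 rad, q = (φ − β) mod 2π = 3.891274 rad → L = 4.17·(2.262757 + 7.061750 + 3.891274) = 4.17·13.215781 = 55.109806 m
LSR: p² = d² − 2 + 2cos(α−β) + 2d(sin α + sin β) = 71.618411; p = √p² = 8.462766; φ = atan2(−cos α − cos β, d + sin α + sin β) − atan2(−2, p) = 0.392476 rad; t = (φ − α) mod 2π = 4.399779 rad, q = (φ − β) mod 2π = 4.270625 rad → L = 4.17·(4.399779 + 8.462766 + 4.270625) = 4.17·17.133170 = 71.445318 m
RSL: p² = d² − 2 + 2cos(α−β) − 2d(sin α + sin β) = 30.620643; p = √p² = 5.533592; φ = atan2(cos α + cos β, d − sin α − sin β) − atan2(2, p) = -0.585116 rad; t = (α − φ) mod 2π = 2.860998 rad, q = (β − φ) mod 2π = 2.990153 rad → L = 4.17·(2.860998 + 5.533592 + 2.990153) = 4.17·11.384743 = 47.474379 m
RLR: c = (6 − d² + 2cos(α−β) + 2d(sin α − sin β))/8 = -5.233539, |c| > 1 → infeasible
LRL: c = (6 − d² + 2cos(α−β) − 2d(sin α − sin β))/8 = -5.554671, |c| > 1 → infeasible
Shortest: RSL with L = 47.474379 m ≈ 47.4744 m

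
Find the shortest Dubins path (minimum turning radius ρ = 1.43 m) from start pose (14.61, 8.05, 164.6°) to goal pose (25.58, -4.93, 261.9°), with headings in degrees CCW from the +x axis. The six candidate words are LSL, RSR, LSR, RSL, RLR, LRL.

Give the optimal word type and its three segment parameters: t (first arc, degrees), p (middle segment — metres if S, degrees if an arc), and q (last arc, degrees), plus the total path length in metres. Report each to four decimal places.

Let ψ = atan2(Δy, Δx) = atan2(-12.98, 10.97) = -49.7973° be the start→goal bearing.
Normalize: d = |goal − start| / ρ = 16.994743/1.43 = 11.884436, α = (θ_start − ψ) mod 360° = 214.3973° = 3.741939 rad, β = (θ_goal − ψ) mod 360° = 311.6973° = 5.440144 rad.
Common terms: sin α = -0.564928, cos α = -0.825140, sin β = -0.746670, cos β = 0.665195, cos(α−β) = -0.127065, d² = 141.239816. Work in radians in the unit-radius frame; every candidate has L = ρ·(t + p + q).
LSL: p² = 2 + d² − 2cos(α−β) + 2d(sin α − sin β) = 147.813735; p = √p² = 12.157867; φ = atan2(cos β − cos α, d + sin α − sin β) = 0.122891 rad; t = (φ − α) mod 2π = 2.664138 rad, q = (β − φ) mod 2π = 5.317253 rad → L = 1.43·(2.664138 + 12.157867 + 5.317253) = 1.43·20.139258 = 28.799139 m
RSR: p² = 2 + d² − 2cos(α−β) + 2d(sin β − sin α) = 139.174155; p = √p² = 11.797210; φ = atan2(cos α − cos β, d − sin α + sin β) = -0.126668 rad; t = (α − φ) mod 2π = 3.868607 rad, q = (φ − β) mod 2π = 0.716373 rad → L = 1.43·(3.868607 + 11.797210 + 0.716373) = 1.43·16.382190 = 23.426531 m
LSR: p² = d² − 2 + 2cos(α−β) + 2d(sin α + sin β) = 107.810491; p = √p² = 10.383183; φ = atan2(−cos α − cos β, d + sin α + sin β) − atan2(−2, p) = 0.205415 rad; t = (φ − α) mod 2π = 2.746662 rad, q = (φ − β) mod 2π = 1.048457 rad → L = 1.43·(2.746662 + 10.383183 + 1.048457) = 1.43·14.178302 = 20.274971 m
RSL: p² = d² − 2 + 2cos(α−β) − 2d(sin α + sin β) = 170.160883; p = √p² = 13.044573; φ = atan2(cos α + cos β, d − sin α − sin β) − atan2(2, p) = -0.164256 rad; t = (α − φ) mod 2π = 3.906195 rad, q = (β − φ) mod 2π = 5.604400 rad → L = 1.43·(3.906195 + 13.044573 + 5.604400) = 1.43·22.555167 = 32.253890 m
RLR: c = (6 − d² + 2cos(α−β) + 2d(sin α − sin β))/8 = -16.396769, |c| > 1 → infeasible
LRL: c = (6 − d² + 2cos(α−β) − 2d(sin α − sin β))/8 = -17.476717, |c| > 1 → infeasible
Shortest: LSR with L = 20.274971 m ≈ 20.2750 m
Convert LSR to answer units (arcs ×180/π): t = 2.746662·180/π = 157.3721°, p = ρ·p = 1.43·10.383183 = 14.8480 m, q = 1.048457·180/π = 60.0721°, L = 20.2750 m.

LSR: t = 157.3721°, p = 14.8480 m, q = 60.0721°, L = 20.2750 m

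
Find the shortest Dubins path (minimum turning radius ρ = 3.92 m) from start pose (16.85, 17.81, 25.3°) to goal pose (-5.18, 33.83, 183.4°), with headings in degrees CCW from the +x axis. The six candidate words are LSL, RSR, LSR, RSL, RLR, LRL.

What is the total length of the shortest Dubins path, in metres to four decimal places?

Let ψ = atan2(Δy, Δx) = atan2(16.02, -22.03) = 143.9757° be the start→goal bearing.
Normalize: d = |goal − start| / ρ = 27.238967/3.92 = 6.948716, α = (θ_start − ψ) mod 360° = 241.3243° = 4.211903 rad, β = (θ_goal − ψ) mod 360° = 39.4243° = 0.688083 rad.
Common terms: sin α = -0.877350, cos α = -0.479852, sin β = 0.635058, cos β = 0.772465, cos(α−β) = -0.927836, d² = 48.284654. Work in radians in the unit-radius frame; every candidate has L = ρ·(t + p + q).
LSL: p² = 2 + d² − 2cos(α−β) + 2d(sin α − sin β) = 31.121746; p = √p² = 5.578687; φ = atan2(cos β − cos α, d + sin α − sin β) = 0.226412 rad; t = (φ − α) mod 2π = 2.297694 rad, q = (β − φ) mod 2π = 0.461672 rad → L = 3.92·(2.297694 + 5.578687 + 0.461672) = 3.92·8.338052 = 32.685165 m
RSR: p² = 2 + d² − 2cos(α−β) + 2d(sin β − sin α) = 73.158906; p = √p² = 8.553298; φ = atan2(cos α − cos β, d − sin α + sin β) = -0.146941 rad; t = (α − φ) mod 2π = 4.358845 rad, q = (φ − β) mod 2π = 5.448160 rad → L = 3.92·(4.358845 + 8.553298 + 5.448160) = 3.92·18.360303 = 71.972388 m
LSR: p² = d² − 2 + 2cos(α−β) + 2d(sin α + sin β) = 41.061749; p = √p² = 6.407944; φ = atan2(−cos α − cos β, d + sin α + sin β) − atan2(−2, p) = 0.258928 rad; t = (φ − α) mod 2π = 2.330210 rad, q = (φ − β) mod 2π = 5.854030 rad → L = 3.92·(2.330210 + 6.407944 + 5.854030) = 3.92·14.592184 = 57.201360 m
RSL: p² = d² − 2 + 2cos(α−β) − 2d(sin α + sin β) = 47.796213; p = √p² = 6.913481; φ = atan2(cos α + cos β, d − sin α − sin β) − atan2(2, p) = -0.240933 rad; t = (α − φ) mod 2π = 4.452836 rad, q = (β − φ) mod 2π = 0.929017 rad → L = 3.92·(4.452836 + 6.913481 + 0.929017) = 3.92·12.295334 = 48.197708 m
RLR: c = (6 − d² + 2cos(α−β) + 2d(sin α − sin β))/8 = -8.144863, |c| > 1 → infeasible
LRL: c = (6 − d² + 2cos(α−β) − 2d(sin α − sin β))/8 = -2.890218, |c| > 1 → infeasible
Shortest: LSL with L = 32.685165 m ≈ 32.6852 m

32.6852 m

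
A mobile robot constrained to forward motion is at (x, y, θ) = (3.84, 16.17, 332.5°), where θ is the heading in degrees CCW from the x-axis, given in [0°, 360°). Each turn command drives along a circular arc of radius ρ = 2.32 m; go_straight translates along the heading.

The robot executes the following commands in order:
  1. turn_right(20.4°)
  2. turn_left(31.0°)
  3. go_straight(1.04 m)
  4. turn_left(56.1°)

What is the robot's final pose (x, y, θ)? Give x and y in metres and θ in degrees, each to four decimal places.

set_pose: (x, y, θ) = (3.8400, 16.1700, 332.5000°), ρ = 2.32
turn_right(20.4°): centre at ρ to the right, rotate −20.4° → (4.4901, 15.6675, 312.1000°)
turn_left(31.0°): centre at ρ to the left, rotate +31.0° → (5.5371, 15.0031, 343.1000°)
go_straight(1.04): x += 1.04·cos θ, y += 1.04·sin θ → (6.5322, 14.7008, 343.1000°)
turn_left(56.1°): centre at ρ to the left, rotate +56.1° → (8.6729, 15.1227, 399.2000° ≡ 39.2000°)

(8.6729, 15.1227, 39.2000°)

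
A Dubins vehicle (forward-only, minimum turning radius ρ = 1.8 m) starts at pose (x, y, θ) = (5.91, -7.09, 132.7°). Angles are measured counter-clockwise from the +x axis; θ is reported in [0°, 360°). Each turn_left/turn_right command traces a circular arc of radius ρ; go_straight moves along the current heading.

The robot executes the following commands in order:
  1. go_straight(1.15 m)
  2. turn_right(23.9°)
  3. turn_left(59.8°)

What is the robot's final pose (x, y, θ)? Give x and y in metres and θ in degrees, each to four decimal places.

(3.4008, -4.4198, 168.6000°)

set_pose: (x, y, θ) = (5.9100, -7.0900, 132.7000°), ρ = 1.8
go_straight(1.15): x += 1.15·cos θ, y += 1.15·sin θ → (5.1301, -6.2448, 132.7000°)
turn_right(23.9°): centre at ρ to the right, rotate −23.9° → (4.7490, -5.6042, 108.8000°)
turn_left(59.8°): centre at ρ to the left, rotate +59.8° → (3.4008, -4.4198, 168.6000°)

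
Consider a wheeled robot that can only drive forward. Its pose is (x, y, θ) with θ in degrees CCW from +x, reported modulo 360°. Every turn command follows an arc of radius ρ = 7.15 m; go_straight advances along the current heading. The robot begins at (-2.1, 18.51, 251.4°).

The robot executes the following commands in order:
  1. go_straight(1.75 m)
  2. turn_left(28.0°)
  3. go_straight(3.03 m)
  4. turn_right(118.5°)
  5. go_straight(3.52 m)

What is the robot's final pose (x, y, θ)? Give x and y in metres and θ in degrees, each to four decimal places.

set_pose: (x, y, θ) = (-2.1000, 18.5100, 251.4000°), ρ = 7.15
go_straight(1.75): x += 1.75·cos θ, y += 1.75·sin θ → (-2.6582, 16.8514, 251.4000°)
turn_left(28.0°): centre at ρ to the left, rotate +28.0° → (-2.9356, 13.4031, 279.4000°)
go_straight(3.03): x += 3.03·cos θ, y += 3.03·sin θ → (-2.4407, 10.4138, 279.4000°)
turn_right(118.5°): centre at ρ to the right, rotate −118.5° → (-11.8343, 2.4896, 160.9000°)
go_straight(3.52): x += 3.52·cos θ, y += 3.52·sin θ → (-15.1606, 3.6414, 160.9000°)

(-15.1606, 3.6414, 160.9000°)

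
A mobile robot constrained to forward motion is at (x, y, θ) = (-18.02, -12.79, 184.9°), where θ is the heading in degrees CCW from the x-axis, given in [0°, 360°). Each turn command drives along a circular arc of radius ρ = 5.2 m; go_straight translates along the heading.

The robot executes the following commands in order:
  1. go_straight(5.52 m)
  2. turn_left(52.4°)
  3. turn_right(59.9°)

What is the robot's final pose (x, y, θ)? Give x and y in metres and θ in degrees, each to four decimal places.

set_pose: (x, y, θ) = (-18.0200, -12.7900, 184.9000°), ρ = 5.2
go_straight(5.52): x += 5.52·cos θ, y += 5.52·sin θ → (-23.5198, -13.2615, 184.9000°)
turn_left(52.4°): centre at ρ to the left, rotate +52.4° → (-27.4515, -15.6332, 237.3000°)
turn_right(59.9°): centre at ρ to the right, rotate −59.9° → (-32.0633, -18.0186, 177.4000°)

(-32.0633, -18.0186, 177.4000°)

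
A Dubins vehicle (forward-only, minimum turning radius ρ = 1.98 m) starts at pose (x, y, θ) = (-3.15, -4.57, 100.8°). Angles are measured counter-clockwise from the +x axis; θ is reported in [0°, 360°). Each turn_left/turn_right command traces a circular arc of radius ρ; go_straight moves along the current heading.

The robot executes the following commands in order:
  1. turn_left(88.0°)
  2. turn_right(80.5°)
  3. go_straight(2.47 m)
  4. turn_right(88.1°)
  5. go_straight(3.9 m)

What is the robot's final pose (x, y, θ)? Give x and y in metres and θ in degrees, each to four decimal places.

set_pose: (x, y, θ) = (-3.1500, -4.5700, 100.8000°), ρ = 1.98
turn_left(88.0°): centre at ρ to the left, rotate +88.0° → (-5.3978, -2.9843, 188.8000°)
turn_right(80.5°): centre at ρ to the right, rotate −80.5° → (-7.5806, -1.6493, 108.3000°)
go_straight(2.47): x += 2.47·cos θ, y += 2.47·sin θ → (-8.3562, 0.6957, 108.3000°)
turn_right(88.1°): centre at ρ to the right, rotate −88.1° → (-7.1600, 3.1757, 20.2000°)
go_straight(3.9): x += 3.9·cos θ, y += 3.9·sin θ → (-3.4999, 4.5223, 20.2000°)

(-3.4999, 4.5223, 20.2000°)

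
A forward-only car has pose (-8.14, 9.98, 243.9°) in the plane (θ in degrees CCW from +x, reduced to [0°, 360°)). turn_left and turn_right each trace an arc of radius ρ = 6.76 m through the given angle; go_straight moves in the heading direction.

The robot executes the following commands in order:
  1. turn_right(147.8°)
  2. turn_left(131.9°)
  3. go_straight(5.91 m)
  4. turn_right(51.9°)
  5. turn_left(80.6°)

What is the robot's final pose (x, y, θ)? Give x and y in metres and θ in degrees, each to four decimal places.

(-49.1543, 4.2384, 256.7000°)

set_pose: (x, y, θ) = (-8.1400, 9.9800, 243.9000°), ρ = 6.76
turn_right(147.8°): centre at ρ to the right, rotate −147.8° → (-20.9324, 12.2356, 96.1000°)
turn_left(131.9°): centre at ρ to the left, rotate +131.9° → (-32.6778, 16.0406, 228.0000°)
go_straight(5.91): x += 5.91·cos θ, y += 5.91·sin θ → (-36.6323, 11.6486, 228.0000°)
turn_right(51.9°): centre at ρ to the right, rotate −51.9° → (-42.1158, 9.4276, 176.1000°)
turn_left(80.6°): centre at ρ to the left, rotate +80.6° → (-49.1543, 4.2384, 256.7000°)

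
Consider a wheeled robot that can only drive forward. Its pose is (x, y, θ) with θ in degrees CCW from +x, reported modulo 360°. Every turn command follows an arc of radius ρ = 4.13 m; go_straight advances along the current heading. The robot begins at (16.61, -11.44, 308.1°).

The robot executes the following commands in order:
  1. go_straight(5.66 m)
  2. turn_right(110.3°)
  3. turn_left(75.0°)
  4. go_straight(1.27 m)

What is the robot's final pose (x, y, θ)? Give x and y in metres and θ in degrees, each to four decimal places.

set_pose: (x, y, θ) = (16.6100, -11.4400, 308.1000°), ρ = 4.13
go_straight(5.66): x += 5.66·cos θ, y += 5.66·sin θ → (20.1024, -15.8941, 308.1000°)
turn_right(110.3°): centre at ρ to the right, rotate −110.3° → (18.1149, -22.3747, 197.8000°)
turn_left(75.0°): centre at ρ to the left, rotate +75.0° → (15.2524, -26.5087, 272.8000°)
go_straight(1.27): x += 1.27·cos θ, y += 1.27·sin θ → (15.3144, -27.7772, 272.8000°)

(15.3144, -27.7772, 272.8000°)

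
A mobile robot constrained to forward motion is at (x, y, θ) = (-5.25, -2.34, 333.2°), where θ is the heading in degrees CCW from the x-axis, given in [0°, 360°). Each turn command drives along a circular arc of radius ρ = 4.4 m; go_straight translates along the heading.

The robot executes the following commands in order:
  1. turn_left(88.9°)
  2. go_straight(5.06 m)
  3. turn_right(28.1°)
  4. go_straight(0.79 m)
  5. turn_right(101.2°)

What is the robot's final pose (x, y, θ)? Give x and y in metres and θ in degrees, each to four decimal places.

(11.5899, 4.0883, 292.8000°)

set_pose: (x, y, θ) = (-5.2500, -2.3400, 333.2000°), ρ = 4.4
turn_left(88.9°): centre at ρ to the left, rotate +88.9° → (0.6224, -0.4715, 422.1000° ≡ 62.1000°)
go_straight(5.06): x += 5.06·cos θ, y += 5.06·sin θ → (2.9902, 4.0003, 62.1000°)
turn_right(28.1°): centre at ρ to the right, rotate −28.1° → (4.4183, 5.5892, 34.0000°)
go_straight(0.79): x += 0.79·cos θ, y += 0.79·sin θ → (5.0732, 6.0310, 34.0000°)
turn_right(101.2°): centre at ρ to the right, rotate −101.2° → (11.5899, 4.0883, -67.2000° ≡ 292.8000°)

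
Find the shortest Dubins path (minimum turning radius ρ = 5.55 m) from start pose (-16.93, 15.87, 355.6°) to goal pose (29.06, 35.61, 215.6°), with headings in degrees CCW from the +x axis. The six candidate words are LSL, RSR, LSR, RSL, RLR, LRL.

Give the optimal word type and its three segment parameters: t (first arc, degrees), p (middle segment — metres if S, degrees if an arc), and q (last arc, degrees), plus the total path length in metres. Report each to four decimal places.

LSR: t = 42.1292°, p = 44.9368 m, q = 182.1292°, L = 66.6597 m

Let ψ = atan2(Δy, Δx) = atan2(19.74, 45.99) = 23.2302° be the start→goal bearing.
Normalize: d = |goal − start| / ρ = 50.047454/5.55 = 9.017559, α = (θ_start − ψ) mod 360° = 332.3698° = 5.800948 rad, β = (θ_goal − ψ) mod 360° = 192.3698° = 3.357487 rad.
Common terms: sin α = -0.463762, cos α = 0.885960, sin β = -0.214221, cos β = -0.976785, cos(α−β) = -0.766044, d² = 81.316377. Work in radians in the unit-radius frame; every candidate has L = ρ·(t + p + q).
LSL: p² = 2 + d² − 2cos(α−β) + 2d(sin α − sin β) = 80.347960; p = √p² = 8.963702; φ = atan2(cos β − cos α, d + sin α − sin β) = -0.209335 rad; t = (φ − α) mod 2π = 0.272902 rad, q = (β − φ) mod 2π = 3.566822 rad → L = 5.55·(0.272902 + 8.963702 + 3.566822) = 5.55·12.803427 = 71.059018 m
RSR: p² = 2 + d² − 2cos(α−β) + 2d(sin β − sin α) = 89.348971; p = √p² = 9.452458; φ = atan2(cos α − cos β, d − sin α + sin β) = 0.198363 rad; t = (α − φ) mod 2π = 5.602585 rad, q = (φ − β) mod 2π = 3.124061 rad → L = 5.55·(5.602585 + 9.452458 + 3.124061) = 5.55·18.179105 = 100.894031 m
LSR: p² = d² − 2 + 2cos(α−β) + 2d(sin α + sin β) = 65.556772; p = √p² = 8.096714; φ = atan2(−cos α − cos β, d + sin α + sin β) − atan2(−2, p) = 0.253057 rad; t = (φ − α) mod 2π = 0.735294 rad, q = (φ − β) mod 2π = 3.178755 rad → L = 5.55·(0.735294 + 8.096714 + 3.178755) = 5.55·12.010762 = 66.659731 m
RSL: p² = d² − 2 + 2cos(α−β) − 2d(sin α + sin β) = 90.011804; p = √p² = 9.487455; φ = atan2(cos α + cos β, d − sin α − sin β) − atan2(2, p) = -0.217130 rad; t = (α − φ) mod 2π = 6.018078 rad, q = (β − φ) mod 2π = 3.574617 rad → L = 5.55·(6.018078 + 9.487455 + 3.574617) = 5.55·19.080151 = 105.894837 m
RLR: c = (6 − d² + 2cos(α−β) + 2d(sin α − sin β))/8 = -10.168621, |c| > 1 → infeasible
LRL: c = (6 − d² + 2cos(α−β) − 2d(sin α − sin β))/8 = -9.043495, |c| > 1 → infeasible
Shortest: LSR with L = 66.659731 m ≈ 66.6597 m
Convert LSR to answer units (arcs ×180/π): t = 0.735294·180/π = 42.1292°, p = ρ·p = 5.55·8.096714 = 44.9368 m, q = 3.178755·180/π = 182.1292°, L = 66.6597 m.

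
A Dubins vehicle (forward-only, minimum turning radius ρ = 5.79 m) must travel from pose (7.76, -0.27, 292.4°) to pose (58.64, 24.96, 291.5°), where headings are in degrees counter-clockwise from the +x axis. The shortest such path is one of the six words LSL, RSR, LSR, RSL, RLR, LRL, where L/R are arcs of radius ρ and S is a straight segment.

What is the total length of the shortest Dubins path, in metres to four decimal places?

66.0584 m

Let ψ = atan2(Δy, Δx) = atan2(25.23, 50.88) = 26.3756° be the start→goal bearing.
Normalize: d = |goal − start| / ρ = 56.791965/5.79 = 9.808630, α = (θ_start − ψ) mod 360° = 266.0244° = 4.643002 rad, β = (θ_goal − ψ) mod 360° = 265.1244° = 4.627294 rad.
Common terms: sin α = -0.997594, cos α = -0.069331, sin β = -0.996382, cos β = -0.084992, cos(α−β) = 0.999877, d² = 96.209214. Work in radians in the unit-radius frame; every candidate has L = ρ·(t + p + q).
LSL: p² = 2 + d² − 2cos(α−β) + 2d(sin α − sin β) = 96.185683; p = √p² = 9.807430; φ = atan2(cos β − cos α, d + sin α − sin β) = -0.001597 rad; t = (φ − α) mod 2π = 1.638586 rad, q = (β − φ) mod 2π = 4.628891 rad → L = 5.79·(1.638586 + 9.807430 + 4.628891) = 5.79·16.074907 = 93.073713 m
RSR: p² = 2 + d² − 2cos(α−β) + 2d(sin β − sin α) = 96.233238; p = √p² = 9.809854; φ = atan2(cos α − cos β, d − sin α + sin β) = 0.001596 rad; t = (α − φ) mod 2π = 4.641406 rad, q = (φ − β) mod 2π = 1.657487 rad → L = 5.79·(4.641406 + 9.809854 + 1.657487) = 5.79·16.108747 = 93.269647 m
LSR: p² = d² − 2 + 2cos(α−β) + 2d(sin α + sin β) = 57.092635; p = √p² = 7.555967; φ = atan2(−cos α − cos β, d + sin α + sin β) − atan2(−2, p) = 0.278503 rad; t = (φ − α) mod 2π = 1.918686 rad, q = (φ − β) mod 2π = 1.934394 rad → L = 5.79·(1.918686 + 7.555967 + 1.934394) = 5.79·11.409046 = 66.058376 m
RSL: p² = d² − 2 + 2cos(α−β) − 2d(sin α + sin β) = 135.325298; p = √p² = 11.632940; φ = atan2(cos α + cos β, d − sin α − sin β) − atan2(2, p) = -0.183336 rad; t = (α − φ) mod 2π = 4.826338 rad, q = (β − φ) mod 2π = 4.810630 rad → L = 5.79·(4.826338 + 11.632940 + 4.810630) = 5.79·21.269908 = 123.152770 m
RLR: c = (6 − d² + 2cos(α−β) + 2d(sin α − sin β))/8 = -11.029155, |c| > 1 → infeasible
LRL: c = (6 − d² + 2cos(α−β) − 2d(sin α − sin β))/8 = -11.023210, |c| > 1 → infeasible
Shortest: LSR with L = 66.058376 m ≈ 66.0584 m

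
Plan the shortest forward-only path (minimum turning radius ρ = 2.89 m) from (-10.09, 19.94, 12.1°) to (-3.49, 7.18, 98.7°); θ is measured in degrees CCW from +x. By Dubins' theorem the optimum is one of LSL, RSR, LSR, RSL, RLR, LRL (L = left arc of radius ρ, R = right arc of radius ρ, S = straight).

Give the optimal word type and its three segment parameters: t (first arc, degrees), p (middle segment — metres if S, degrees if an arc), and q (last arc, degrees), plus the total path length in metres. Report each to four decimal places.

Let ψ = atan2(Δy, Δx) = atan2(-12.76, 6.60) = -62.6501° be the start→goal bearing.
Normalize: d = |goal − start| / ρ = 14.365848/2.89 = 4.970882, α = (θ_start − ψ) mod 360° = 74.7501° = 1.304636 rad, β = (θ_goal − ψ) mod 360° = 161.3501° = 2.816091 rad.
Common terms: sin α = 0.964788, cos α = 0.263029, sin β = 0.319784, cos β = -0.947490, cos(α−β) = 0.059306, d² = 24.709666. Work in radians in the unit-radius frame; every candidate has L = ρ·(t + p + q).
LSL: p² = 2 + d² − 2cos(α−β) + 2d(sin α − sin β) = 33.003527; p = √p² = 5.744870; φ = atan2(cos β − cos α, d + sin α − sin β) = -0.212304 rad; t = (φ − α) mod 2π = 4.766245 rad, q = (β − φ) mod 2π = 3.028395 rad → L = 2.89·(4.766245 + 5.744870 + 3.028395) = 2.89·13.539510 = 39.129184 m
RSR: p² = 2 + d² − 2cos(α−β) + 2d(sin β − sin α) = 20.178579; p = √p² = 4.492057; φ = atan2(cos α − cos β, d − sin α + sin β) = 0.272853 rad; t = (α − φ) mod 2π = 1.031783 rad, q = (φ − β) mod 2π = 3.739947 rad → L = 2.89·(1.031783 + 4.492057 + 3.739947) = 2.89·9.263788 = 26.772346 m
LSR: p² = d² − 2 + 2cos(α−β) + 2d(sin α + sin β) = 35.599191; p = √p² = 5.966506; φ = atan2(−cos α − cos β, d + sin α + sin β) − atan2(−2, p) = 0.432418 rad; t = (φ − α) mod 2π = 5.410968 rad, q = (φ − β) mod 2π = 3.899513 rad → L = 2.89·(5.410968 + 5.966506 + 3.899513) = 2.89·15.276987 = 44.150491 m
RSL: p² = d² − 2 + 2cos(α−β) − 2d(sin α + sin β) = 10.057366; p = √p² = 3.171335; φ = atan2(cos α + cos β, d − sin α − sin β) − atan2(2, p) = -0.746237 rad; t = (α − φ) mod 2π = 2.050873 rad, q = (β − φ) mod 2π = 3.562328 rad → L = 2.89·(2.050873 + 3.171335 + 3.562328) = 2.89·8.784536 = 25.387310 m
RLR: c = (6 − d² + 2cos(α−β) + 2d(sin α − sin β))/8 = -1.522322, |c| > 1 → infeasible
LRL: c = (6 − d² + 2cos(α−β) − 2d(sin α − sin β))/8 = -3.125441, |c| > 1 → infeasible
Shortest: RSL with L = 25.387310 m ≈ 25.3873 m
Convert RSL to answer units (arcs ×180/π): t = 2.050873·180/π = 117.5064°, p = ρ·p = 2.89·3.171335 = 9.1652 m, q = 3.562328·180/π = 204.1064°, L = 25.3873 m.

RSL: t = 117.5064°, p = 9.1652 m, q = 204.1064°, L = 25.3873 m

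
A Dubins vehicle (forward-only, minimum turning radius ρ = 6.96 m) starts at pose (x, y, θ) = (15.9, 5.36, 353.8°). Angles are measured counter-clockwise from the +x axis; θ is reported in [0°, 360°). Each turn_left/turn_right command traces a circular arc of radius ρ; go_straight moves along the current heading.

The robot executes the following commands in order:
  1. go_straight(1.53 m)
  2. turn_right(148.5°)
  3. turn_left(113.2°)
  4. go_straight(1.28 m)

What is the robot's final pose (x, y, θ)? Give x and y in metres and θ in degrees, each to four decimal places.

(18.9650, -20.3702, 318.5000°)

set_pose: (x, y, θ) = (15.9000, 5.3600, 353.8000°), ρ = 6.96
go_straight(1.53): x += 1.53·cos θ, y += 1.53·sin θ → (17.4211, 5.1948, 353.8000°)
turn_right(148.5°): centre at ρ to the right, rotate −148.5° → (19.6438, -8.0169, 205.3000°)
turn_left(113.2°): centre at ρ to the left, rotate +113.2° → (18.0064, -19.5221, 318.5000°)
go_straight(1.28): x += 1.28·cos θ, y += 1.28·sin θ → (18.9650, -20.3702, 318.5000°)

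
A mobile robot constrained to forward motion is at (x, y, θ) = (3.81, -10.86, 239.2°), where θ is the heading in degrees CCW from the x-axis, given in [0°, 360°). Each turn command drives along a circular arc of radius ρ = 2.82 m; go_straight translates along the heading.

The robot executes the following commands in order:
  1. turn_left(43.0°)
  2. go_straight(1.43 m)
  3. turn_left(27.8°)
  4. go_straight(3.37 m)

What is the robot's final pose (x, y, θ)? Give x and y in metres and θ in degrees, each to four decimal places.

set_pose: (x, y, θ) = (3.8100, -10.8600, 239.2000°), ρ = 2.82
turn_left(43.0°): centre at ρ to the left, rotate +43.0° → (3.4760, -12.8999, 282.2000°)
go_straight(1.43): x += 1.43·cos θ, y += 1.43·sin θ → (3.7781, -14.2976, 282.2000°)
turn_left(27.8°): centre at ρ to the left, rotate +27.8° → (4.3742, -15.5143, 310.0000°)
go_straight(3.37): x += 3.37·cos θ, y += 3.37·sin θ → (6.5404, -18.0959, 310.0000°)

(6.5404, -18.0959, 310.0000°)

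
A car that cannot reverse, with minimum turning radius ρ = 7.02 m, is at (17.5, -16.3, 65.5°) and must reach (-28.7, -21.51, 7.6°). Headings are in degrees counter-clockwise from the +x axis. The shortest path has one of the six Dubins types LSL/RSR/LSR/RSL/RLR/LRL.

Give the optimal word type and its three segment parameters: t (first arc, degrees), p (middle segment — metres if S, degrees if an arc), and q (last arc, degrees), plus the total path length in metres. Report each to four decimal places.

LSL: t = 116.1349°, p = 40.7571 m, q = 185.9651°, L = 77.7710 m

Let ψ = atan2(Δy, Δx) = atan2(-5.21, -46.20) = -173.5659° be the start→goal bearing.
Normalize: d = |goal − start| / ρ = 46.492839/7.02 = 6.622912, α = (θ_start − ψ) mod 360° = 239.0659° = 4.172487 rad, β = (θ_goal − ψ) mod 360° = 181.1659° = 3.161942 rad.
Common terms: sin α = -0.857759, cos α = -0.514052, sin β = -0.020347, cos β = -0.999793, cos(α−β) = 0.531399, d² = 43.862958. Work in radians in the unit-radius frame; every candidate has L = ρ·(t + p + q).
LSL: p² = 2 + d² − 2cos(α−β) + 2d(sin α − sin β) = 33.707954; p = √p² = 5.805855; φ = atan2(cos β − cos α, d + sin α − sin β) = -0.083762 rad; t = (φ − α) mod 2π = 2.026936 rad, q = (β − φ) mod 2π = 3.245703 rad → L = 7.02·(2.026936 + 5.805855 + 3.245703) = 7.02·11.078495 = 77.771033 m
RSR: p² = 2 + d² − 2cos(α−β) + 2d(sin β − sin α) = 55.892368; p = √p² = 7.476120; φ = atan2(cos α − cos β, d − sin α + sin β) = 0.065018 rad; t = (α − φ) mod 2π = 4.107469 rad, q = (φ − β) mod 2π = 3.186262 rad → L = 7.02·(4.107469 + 7.476120 + 3.186262) = 7.02·14.769851 = 103.684352 m
LSR: p² = d² − 2 + 2cos(α−β) + 2d(sin α + sin β) = 31.294509; p = √p² = 5.594150; φ = atan2(−cos α − cos β, d + sin α + sin β) − atan2(−2, p) = 0.601013 rad; t = (φ − α) mod 2π = 2.711711 rad, q = (φ − β) mod 2π = 3.722257 rad → L = 7.02·(2.711711 + 5.594150 + 3.722257) = 7.02·12.028118 = 84.437388 m
RSL: p² = d² − 2 + 2cos(α−β) − 2d(sin α + sin β) = 54.557000; p = √p² = 7.386271; φ = atan2(cos α + cos β, d − sin α − sin β) − atan2(2, p) = -0.463575 rad; t = (α − φ) mod 2π = 4.636063 rad, q = (β − φ) mod 2π = 3.625517 rad → L = 7.02·(4.636063 + 7.386271 + 3.625517) = 7.02·15.647851 = 109.847911 m
RLR: c = (6 − d² + 2cos(α−β) + 2d(sin α − sin β))/8 = -5.986546, |c| > 1 → infeasible
LRL: c = (6 − d² + 2cos(α−β) − 2d(sin α − sin β))/8 = -3.213494, |c| > 1 → infeasible
Shortest: LSL with L = 77.771033 m ≈ 77.7710 m
Convert LSL to answer units (arcs ×180/π): t = 2.026936·180/π = 116.1349°, p = ρ·p = 7.02·5.805855 = 40.7571 m, q = 3.245703·180/π = 185.9651°, L = 77.7710 m.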